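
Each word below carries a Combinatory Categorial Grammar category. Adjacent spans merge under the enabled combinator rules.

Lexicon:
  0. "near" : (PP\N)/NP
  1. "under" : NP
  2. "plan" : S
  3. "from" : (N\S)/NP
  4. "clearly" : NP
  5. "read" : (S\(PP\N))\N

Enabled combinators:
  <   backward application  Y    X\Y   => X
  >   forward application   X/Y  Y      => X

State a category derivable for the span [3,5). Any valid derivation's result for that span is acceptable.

[0,6] S   <
  [0,2] PP\N   >
    [0,1] "near" : (PP\N)/NP
    [1,2] "under" : NP
  [2,6] S\(PP\N)   <
    [2,5] N   <
      [2,3] "plan" : S
      [3,5] N\S   >
        [3,4] "from" : (N\S)/NP
        [4,5] "clearly" : NP
    [5,6] "read" : (S\(PP\N))\N

N\S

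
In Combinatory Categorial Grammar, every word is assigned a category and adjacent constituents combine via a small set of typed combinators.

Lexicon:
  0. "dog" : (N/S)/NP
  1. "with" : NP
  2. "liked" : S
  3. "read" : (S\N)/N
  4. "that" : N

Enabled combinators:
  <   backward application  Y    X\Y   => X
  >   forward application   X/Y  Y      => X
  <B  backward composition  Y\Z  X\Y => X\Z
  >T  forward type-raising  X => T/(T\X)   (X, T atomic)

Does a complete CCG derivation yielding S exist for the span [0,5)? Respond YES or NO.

YES

[0,5] S   <
  [0,3] N   >
    [0,2] N/S   >
      [0,1] "dog" : (N/S)/NP
      [1,2] "with" : NP
    [2,3] "liked" : S
  [3,5] S\N   >
    [3,4] "read" : (S\N)/N
    [4,5] "that" : N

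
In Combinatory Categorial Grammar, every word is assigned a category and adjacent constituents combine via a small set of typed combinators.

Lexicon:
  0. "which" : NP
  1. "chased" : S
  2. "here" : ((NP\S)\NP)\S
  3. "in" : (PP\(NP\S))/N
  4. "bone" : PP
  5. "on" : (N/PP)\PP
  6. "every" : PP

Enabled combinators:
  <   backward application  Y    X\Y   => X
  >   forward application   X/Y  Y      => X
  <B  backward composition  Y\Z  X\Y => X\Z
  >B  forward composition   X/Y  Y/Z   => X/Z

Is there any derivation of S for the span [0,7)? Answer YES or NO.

NO

NP S ((NP\S)\NP)\S (PP\(NP\S))/N PP (N/PP)\PP PP
CKY chart[0,7] = {PP}; S ∉ chart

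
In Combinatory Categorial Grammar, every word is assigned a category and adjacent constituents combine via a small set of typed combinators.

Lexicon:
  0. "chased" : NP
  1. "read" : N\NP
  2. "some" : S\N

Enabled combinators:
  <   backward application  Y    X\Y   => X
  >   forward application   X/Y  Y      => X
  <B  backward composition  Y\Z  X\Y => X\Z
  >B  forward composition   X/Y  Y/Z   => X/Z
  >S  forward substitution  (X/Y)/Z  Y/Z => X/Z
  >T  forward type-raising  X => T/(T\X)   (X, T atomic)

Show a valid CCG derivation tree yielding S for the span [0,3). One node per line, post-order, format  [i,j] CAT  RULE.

[0,3] S   <
  [0,2] N   >
    [0,1] N/(N\NP)   >T
      [0,1] "chased" : NP
    [1,2] "read" : N\NP
  [2,3] "some" : S\N

[0,1] NP  lex  "chased"
[0,1] N/(N\NP)  >T
[1,2] N\NP  lex  "read"
[0,2] N  >  k=1
[2,3] S\N  lex  "some"
[0,3] S  <  k=2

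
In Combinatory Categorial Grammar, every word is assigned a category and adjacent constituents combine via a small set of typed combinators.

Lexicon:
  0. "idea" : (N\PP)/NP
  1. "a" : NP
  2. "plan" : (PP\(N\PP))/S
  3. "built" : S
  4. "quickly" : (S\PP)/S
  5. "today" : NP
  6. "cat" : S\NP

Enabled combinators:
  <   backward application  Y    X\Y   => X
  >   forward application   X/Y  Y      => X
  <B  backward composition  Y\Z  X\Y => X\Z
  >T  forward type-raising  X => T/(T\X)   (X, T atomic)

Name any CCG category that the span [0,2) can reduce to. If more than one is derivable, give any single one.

[0,7] S   <
  [0,4] PP   <
    [0,2] N\PP   >
      [0,1] "idea" : (N\PP)/NP
      [1,2] "a" : NP
    [2,4] PP\(N\PP)   >
      [2,3] "plan" : (PP\(N\PP))/S
      [3,4] "built" : S
  [4,7] S\PP   >
    [4,5] "quickly" : (S\PP)/S
    [5,7] S   <
      [5,6] "today" : NP
      [6,7] "cat" : S\NP

N\PP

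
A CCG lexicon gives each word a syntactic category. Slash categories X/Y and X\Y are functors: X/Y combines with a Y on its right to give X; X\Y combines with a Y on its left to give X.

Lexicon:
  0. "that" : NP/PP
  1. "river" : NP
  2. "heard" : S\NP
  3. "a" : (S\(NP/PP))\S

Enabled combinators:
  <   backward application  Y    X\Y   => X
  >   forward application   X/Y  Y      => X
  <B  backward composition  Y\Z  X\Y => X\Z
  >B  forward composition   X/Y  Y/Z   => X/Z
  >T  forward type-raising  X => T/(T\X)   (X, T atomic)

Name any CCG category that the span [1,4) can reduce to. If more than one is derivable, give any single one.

S\(NP/PP)

[0,4] S   <
  [0,1] "that" : NP/PP
  [1,4] S\(NP/PP)   <
    [1,3] S   <
      [1,2] "river" : NP
      [2,3] "heard" : S\NP
    [3,4] "a" : (S\(NP/PP))\S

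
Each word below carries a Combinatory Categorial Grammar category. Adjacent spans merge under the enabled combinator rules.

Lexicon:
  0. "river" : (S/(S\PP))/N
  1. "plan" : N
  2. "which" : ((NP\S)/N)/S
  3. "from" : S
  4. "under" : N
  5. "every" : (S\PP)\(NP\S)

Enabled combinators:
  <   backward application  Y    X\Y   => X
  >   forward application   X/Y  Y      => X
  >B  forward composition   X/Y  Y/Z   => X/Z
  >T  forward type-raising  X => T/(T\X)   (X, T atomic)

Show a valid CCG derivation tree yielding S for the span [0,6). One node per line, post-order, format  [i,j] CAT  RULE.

[0,6] S   >
  [0,2] S/(S\PP)   >
    [0,1] "river" : (S/(S\PP))/N
    [1,2] "plan" : N
  [2,6] S\PP   <
    [2,5] NP\S   >
      [2,4] (NP\S)/N   >
        [2,3] "which" : ((NP\S)/N)/S
        [3,4] "from" : S
      [4,5] "under" : N
    [5,6] "every" : (S\PP)\(NP\S)

[0,1] (S/(S\PP))/N  lex  "river"
[1,2] N  lex  "plan"
[0,2] S/(S\PP)  >  k=1
[2,3] ((NP\S)/N)/S  lex  "which"
[3,4] S  lex  "from"
[2,4] (NP\S)/N  >  k=3
[4,5] N  lex  "under"
[2,5] NP\S  >  k=4
[5,6] (S\PP)\(NP\S)  lex  "every"
[2,6] S\PP  <  k=5
[0,6] S  >  k=2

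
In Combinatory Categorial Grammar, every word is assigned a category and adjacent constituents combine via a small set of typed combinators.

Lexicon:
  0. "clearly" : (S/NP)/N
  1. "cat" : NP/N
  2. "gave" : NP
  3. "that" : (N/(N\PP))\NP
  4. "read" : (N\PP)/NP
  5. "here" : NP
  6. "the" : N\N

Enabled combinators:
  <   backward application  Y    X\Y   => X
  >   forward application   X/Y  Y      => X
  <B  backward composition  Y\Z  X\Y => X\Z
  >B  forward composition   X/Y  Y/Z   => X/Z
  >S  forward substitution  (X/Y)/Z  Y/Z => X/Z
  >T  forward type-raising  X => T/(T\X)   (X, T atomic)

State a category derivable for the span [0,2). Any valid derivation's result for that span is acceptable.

S/N

[0,7] S   >
  [0,2] S/N   >S
    [0,1] "clearly" : (S/NP)/N
    [1,2] "cat" : NP/N
  [2,7] N   >
    [2,4] N/(N\PP)   <
      [2,3] "gave" : NP
      [3,4] "that" : (N/(N\PP))\NP
    [4,7] N\PP   <B
      [4,6] N\PP   >
        [4,5] "read" : (N\PP)/NP
        [5,6] "here" : NP
      [6,7] "the" : N\N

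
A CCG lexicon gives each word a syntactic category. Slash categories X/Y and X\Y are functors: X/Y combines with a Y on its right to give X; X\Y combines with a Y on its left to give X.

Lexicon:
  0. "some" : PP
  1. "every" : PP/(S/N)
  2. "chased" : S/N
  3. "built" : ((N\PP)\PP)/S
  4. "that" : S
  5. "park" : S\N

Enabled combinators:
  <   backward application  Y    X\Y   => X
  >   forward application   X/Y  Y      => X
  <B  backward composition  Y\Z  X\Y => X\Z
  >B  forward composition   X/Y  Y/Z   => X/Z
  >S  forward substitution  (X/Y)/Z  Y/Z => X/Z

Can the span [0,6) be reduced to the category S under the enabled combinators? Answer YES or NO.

[0,6] S   <
  [0,1] "some" : PP
  [1,6] S\PP   <B
    [1,5] N\PP   <
      [1,3] PP   >
        [1,2] "every" : PP/(S/N)
        [2,3] "chased" : S/N
      [3,5] (N\PP)\PP   >
        [3,4] "built" : ((N\PP)\PP)/S
        [4,5] "that" : S
    [5,6] "park" : S\N

YES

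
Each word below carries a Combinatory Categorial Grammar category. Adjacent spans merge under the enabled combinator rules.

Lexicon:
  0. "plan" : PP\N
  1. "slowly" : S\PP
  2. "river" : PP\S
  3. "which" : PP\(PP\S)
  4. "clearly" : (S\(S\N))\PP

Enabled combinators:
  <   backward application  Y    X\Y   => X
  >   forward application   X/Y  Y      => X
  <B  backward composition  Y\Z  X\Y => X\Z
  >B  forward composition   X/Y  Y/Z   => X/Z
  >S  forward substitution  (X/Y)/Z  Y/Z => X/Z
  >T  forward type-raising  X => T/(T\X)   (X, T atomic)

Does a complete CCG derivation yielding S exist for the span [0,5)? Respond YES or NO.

[0,5] S   <
  [0,2] S\N   <B
    [0,1] "plan" : PP\N
    [1,2] "slowly" : S\PP
  [2,5] S\(S\N)   <
    [2,4] PP   <
      [2,3] "river" : PP\S
      [3,4] "which" : PP\(PP\S)
    [4,5] "clearly" : (S\(S\N))\PP

YES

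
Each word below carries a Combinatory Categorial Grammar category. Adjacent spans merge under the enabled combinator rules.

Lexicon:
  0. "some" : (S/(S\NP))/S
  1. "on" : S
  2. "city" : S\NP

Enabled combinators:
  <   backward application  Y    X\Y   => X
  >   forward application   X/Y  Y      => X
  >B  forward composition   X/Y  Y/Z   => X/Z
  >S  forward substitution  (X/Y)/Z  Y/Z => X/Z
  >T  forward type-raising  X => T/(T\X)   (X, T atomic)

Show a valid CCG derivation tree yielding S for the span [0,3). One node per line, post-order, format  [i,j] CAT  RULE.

[0,1] (S/(S\NP))/S  lex  "some"
[1,2] S  lex  "on"
[0,2] S/(S\NP)  >  k=1
[2,3] S\NP  lex  "city"
[0,3] S  >  k=2

[0,3] S   >
  [0,2] S/(S\NP)   >
    [0,1] "some" : (S/(S\NP))/S
    [1,2] "on" : S
  [2,3] "city" : S\NP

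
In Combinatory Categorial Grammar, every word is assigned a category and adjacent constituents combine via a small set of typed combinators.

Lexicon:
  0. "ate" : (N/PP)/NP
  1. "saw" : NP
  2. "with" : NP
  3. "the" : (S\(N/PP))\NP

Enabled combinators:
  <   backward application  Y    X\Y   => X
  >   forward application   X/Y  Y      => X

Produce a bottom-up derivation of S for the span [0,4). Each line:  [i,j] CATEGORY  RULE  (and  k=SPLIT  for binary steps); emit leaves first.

[0,1] (N/PP)/NP  lex  "ate"
[1,2] NP  lex  "saw"
[0,2] N/PP  >  k=1
[2,3] NP  lex  "with"
[3,4] (S\(N/PP))\NP  lex  "the"
[2,4] S\(N/PP)  <  k=3
[0,4] S  <  k=2

[0,4] S   <
  [0,2] N/PP   >
    [0,1] "ate" : (N/PP)/NP
    [1,2] "saw" : NP
  [2,4] S\(N/PP)   <
    [2,3] "with" : NP
    [3,4] "the" : (S\(N/PP))\NP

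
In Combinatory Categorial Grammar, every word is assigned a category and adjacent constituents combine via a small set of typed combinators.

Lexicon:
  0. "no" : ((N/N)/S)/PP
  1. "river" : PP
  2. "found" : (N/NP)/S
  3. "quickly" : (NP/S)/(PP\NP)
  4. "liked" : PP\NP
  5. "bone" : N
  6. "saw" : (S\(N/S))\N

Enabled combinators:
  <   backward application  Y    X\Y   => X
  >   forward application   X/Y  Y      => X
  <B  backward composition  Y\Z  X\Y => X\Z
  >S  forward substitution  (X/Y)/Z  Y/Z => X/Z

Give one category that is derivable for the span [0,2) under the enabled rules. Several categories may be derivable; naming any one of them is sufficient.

[0,7] S   <
  [0,5] N/S   >S
    [0,2] (N/N)/S   >
      [0,1] "no" : ((N/N)/S)/PP
      [1,2] "river" : PP
    [2,5] N/S   >S
      [2,3] "found" : (N/NP)/S
      [3,5] NP/S   >
        [3,4] "quickly" : (NP/S)/(PP\NP)
        [4,5] "liked" : PP\NP
  [5,7] S\(N/S)   <
    [5,6] "bone" : N
    [6,7] "saw" : (S\(N/S))\N

(N/N)/S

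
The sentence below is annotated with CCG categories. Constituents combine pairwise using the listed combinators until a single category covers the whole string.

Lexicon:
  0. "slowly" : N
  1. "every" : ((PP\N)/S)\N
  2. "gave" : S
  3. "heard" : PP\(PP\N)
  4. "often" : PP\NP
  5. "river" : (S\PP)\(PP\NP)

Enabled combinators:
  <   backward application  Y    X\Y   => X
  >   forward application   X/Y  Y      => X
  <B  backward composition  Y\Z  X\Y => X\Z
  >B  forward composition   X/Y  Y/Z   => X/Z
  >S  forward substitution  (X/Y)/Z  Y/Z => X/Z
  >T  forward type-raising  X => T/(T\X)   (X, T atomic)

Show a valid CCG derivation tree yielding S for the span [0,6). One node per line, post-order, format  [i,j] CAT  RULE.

[0,1] N  lex  "slowly"
[1,2] ((PP\N)/S)\N  lex  "every"
[0,2] (PP\N)/S  <  k=1
[2,3] S  lex  "gave"
[0,3] PP\N  >  k=2
[3,4] PP\(PP\N)  lex  "heard"
[0,4] PP  <  k=3
[4,5] PP\NP  lex  "often"
[5,6] (S\PP)\(PP\NP)  lex  "river"
[4,6] S\PP  <  k=5
[0,6] S  <  k=4

[0,6] S   <
  [0,4] PP   <
    [0,3] PP\N   >
      [0,2] (PP\N)/S   <
        [0,1] "slowly" : N
        [1,2] "every" : ((PP\N)/S)\N
      [2,3] "gave" : S
    [3,4] "heard" : PP\(PP\N)
  [4,6] S\PP   <
    [4,5] "often" : PP\NP
    [5,6] "river" : (S\PP)\(PP\NP)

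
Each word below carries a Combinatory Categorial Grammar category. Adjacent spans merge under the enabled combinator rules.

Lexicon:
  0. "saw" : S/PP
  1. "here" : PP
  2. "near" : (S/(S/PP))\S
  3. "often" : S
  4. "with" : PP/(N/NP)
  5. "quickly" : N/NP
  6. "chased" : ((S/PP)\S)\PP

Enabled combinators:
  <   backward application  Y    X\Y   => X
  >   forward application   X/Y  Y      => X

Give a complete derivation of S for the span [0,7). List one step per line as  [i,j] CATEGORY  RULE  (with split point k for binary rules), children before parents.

[0,7] S   >
  [0,3] S/(S/PP)   <
    [0,2] S   >
      [0,1] "saw" : S/PP
      [1,2] "here" : PP
    [2,3] "near" : (S/(S/PP))\S
  [3,7] S/PP   <
    [3,4] "often" : S
    [4,7] (S/PP)\S   <
      [4,6] PP   >
        [4,5] "with" : PP/(N/NP)
        [5,6] "quickly" : N/NP
      [6,7] "chased" : ((S/PP)\S)\PP

[0,1] S/PP  lex  "saw"
[1,2] PP  lex  "here"
[0,2] S  >  k=1
[2,3] (S/(S/PP))\S  lex  "near"
[0,3] S/(S/PP)  <  k=2
[3,4] S  lex  "often"
[4,5] PP/(N/NP)  lex  "with"
[5,6] N/NP  lex  "quickly"
[4,6] PP  >  k=5
[6,7] ((S/PP)\S)\PP  lex  "chased"
[4,7] (S/PP)\S  <  k=6
[3,7] S/PP  <  k=4
[0,7] S  >  k=3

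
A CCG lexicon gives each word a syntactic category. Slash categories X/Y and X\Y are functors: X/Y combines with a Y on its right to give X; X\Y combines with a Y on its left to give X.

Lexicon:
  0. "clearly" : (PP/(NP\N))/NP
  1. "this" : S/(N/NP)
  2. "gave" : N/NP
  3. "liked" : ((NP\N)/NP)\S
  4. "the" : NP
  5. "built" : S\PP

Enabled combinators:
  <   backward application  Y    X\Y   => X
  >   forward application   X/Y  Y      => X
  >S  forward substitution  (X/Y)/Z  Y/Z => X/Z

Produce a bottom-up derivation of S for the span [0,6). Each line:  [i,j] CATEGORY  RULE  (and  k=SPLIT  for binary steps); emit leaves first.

[0,6] S   <
  [0,5] PP   >
    [0,4] PP/NP   >S
      [0,1] "clearly" : (PP/(NP\N))/NP
      [1,4] (NP\N)/NP   <
        [1,3] S   >
          [1,2] "this" : S/(N/NP)
          [2,3] "gave" : N/NP
        [3,4] "liked" : ((NP\N)/NP)\S
    [4,5] "the" : NP
  [5,6] "built" : S\PP

[0,1] (PP/(NP\N))/NP  lex  "clearly"
[1,2] S/(N/NP)  lex  "this"
[2,3] N/NP  lex  "gave"
[1,3] S  >  k=2
[3,4] ((NP\N)/NP)\S  lex  "liked"
[1,4] (NP\N)/NP  <  k=3
[0,4] PP/NP  >S  k=1
[4,5] NP  lex  "the"
[0,5] PP  >  k=4
[5,6] S\PP  lex  "built"
[0,6] S  <  k=5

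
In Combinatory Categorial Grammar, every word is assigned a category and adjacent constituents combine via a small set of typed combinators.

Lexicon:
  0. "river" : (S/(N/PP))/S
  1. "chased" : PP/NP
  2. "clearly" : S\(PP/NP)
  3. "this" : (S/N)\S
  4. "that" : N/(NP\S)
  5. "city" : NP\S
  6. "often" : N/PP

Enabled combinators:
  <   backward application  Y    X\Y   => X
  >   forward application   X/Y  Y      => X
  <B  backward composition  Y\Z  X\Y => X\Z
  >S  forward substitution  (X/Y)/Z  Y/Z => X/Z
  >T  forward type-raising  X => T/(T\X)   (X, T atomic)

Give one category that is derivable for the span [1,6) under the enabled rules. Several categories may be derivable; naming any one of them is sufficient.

S

[0,7] S   >
  [0,6] S/(N/PP)   >
    [0,1] "river" : (S/(N/PP))/S
    [1,6] S   >
      [1,4] S/N   <
        [1,3] S   <
          [1,2] "chased" : PP/NP
          [2,3] "clearly" : S\(PP/NP)
        [3,4] "this" : (S/N)\S
      [4,6] N   >
        [4,5] "that" : N/(NP\S)
        [5,6] "city" : NP\S
  [6,7] "often" : N/PP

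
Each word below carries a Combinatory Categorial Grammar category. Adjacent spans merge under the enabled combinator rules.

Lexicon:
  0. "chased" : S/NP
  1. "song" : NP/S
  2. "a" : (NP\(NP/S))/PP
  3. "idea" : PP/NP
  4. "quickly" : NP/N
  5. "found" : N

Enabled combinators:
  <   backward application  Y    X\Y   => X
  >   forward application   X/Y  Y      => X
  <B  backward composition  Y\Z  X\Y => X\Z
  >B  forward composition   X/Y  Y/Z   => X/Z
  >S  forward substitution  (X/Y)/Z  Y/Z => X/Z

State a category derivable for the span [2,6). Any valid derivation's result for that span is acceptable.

NP\(NP/S)

[0,6] S   >
  [0,1] "chased" : S/NP
  [1,6] NP   <
    [1,2] "song" : NP/S
    [2,6] NP\(NP/S)   >
      [2,3] "a" : (NP\(NP/S))/PP
      [3,6] PP   >
        [3,5] PP/N   >B
          [3,4] "idea" : PP/NP
          [4,5] "quickly" : NP/N
        [5,6] "found" : N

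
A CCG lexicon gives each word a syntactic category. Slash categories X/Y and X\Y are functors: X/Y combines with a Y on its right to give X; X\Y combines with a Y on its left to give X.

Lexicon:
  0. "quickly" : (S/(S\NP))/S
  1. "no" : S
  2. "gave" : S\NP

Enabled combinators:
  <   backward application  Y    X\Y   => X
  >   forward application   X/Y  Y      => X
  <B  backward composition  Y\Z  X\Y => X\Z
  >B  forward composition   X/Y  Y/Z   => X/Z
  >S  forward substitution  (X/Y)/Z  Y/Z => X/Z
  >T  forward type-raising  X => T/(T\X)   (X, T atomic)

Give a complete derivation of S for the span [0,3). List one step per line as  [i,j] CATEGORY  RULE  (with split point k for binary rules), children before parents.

[0,3] S   >
  [0,2] S/(S\NP)   >
    [0,1] "quickly" : (S/(S\NP))/S
    [1,2] "no" : S
  [2,3] "gave" : S\NP

[0,1] (S/(S\NP))/S  lex  "quickly"
[1,2] S  lex  "no"
[0,2] S/(S\NP)  >  k=1
[2,3] S\NP  lex  "gave"
[0,3] S  >  k=2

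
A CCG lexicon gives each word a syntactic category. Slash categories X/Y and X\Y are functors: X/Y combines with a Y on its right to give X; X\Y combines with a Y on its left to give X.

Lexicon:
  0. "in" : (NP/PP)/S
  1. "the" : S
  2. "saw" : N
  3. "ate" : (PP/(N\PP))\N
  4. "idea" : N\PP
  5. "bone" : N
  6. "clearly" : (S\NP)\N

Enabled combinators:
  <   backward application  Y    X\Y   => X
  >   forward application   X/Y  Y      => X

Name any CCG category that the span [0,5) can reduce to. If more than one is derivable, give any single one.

NP

[0,7] S   <
  [0,5] NP   >
    [0,2] NP/PP   >
      [0,1] "in" : (NP/PP)/S
      [1,2] "the" : S
    [2,5] PP   >
      [2,4] PP/(N\PP)   <
        [2,3] "saw" : N
        [3,4] "ate" : (PP/(N\PP))\N
      [4,5] "idea" : N\PP
  [5,7] S\NP   <
    [5,6] "bone" : N
    [6,7] "clearly" : (S\NP)\N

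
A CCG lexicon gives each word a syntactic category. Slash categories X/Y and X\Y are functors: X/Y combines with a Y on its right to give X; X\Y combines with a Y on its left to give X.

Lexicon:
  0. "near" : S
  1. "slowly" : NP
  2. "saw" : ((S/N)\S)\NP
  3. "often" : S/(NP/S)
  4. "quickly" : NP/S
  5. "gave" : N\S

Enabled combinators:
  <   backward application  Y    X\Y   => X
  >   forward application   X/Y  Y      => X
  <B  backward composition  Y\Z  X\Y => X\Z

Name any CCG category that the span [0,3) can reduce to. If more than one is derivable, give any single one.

S/N

[0,6] S   >
  [0,3] S/N   <
    [0,1] "near" : S
    [1,3] (S/N)\S   <
      [1,2] "slowly" : NP
      [2,3] "saw" : ((S/N)\S)\NP
  [3,6] N   <
    [3,5] S   >
      [3,4] "often" : S/(NP/S)
      [4,5] "quickly" : NP/S
    [5,6] "gave" : N\S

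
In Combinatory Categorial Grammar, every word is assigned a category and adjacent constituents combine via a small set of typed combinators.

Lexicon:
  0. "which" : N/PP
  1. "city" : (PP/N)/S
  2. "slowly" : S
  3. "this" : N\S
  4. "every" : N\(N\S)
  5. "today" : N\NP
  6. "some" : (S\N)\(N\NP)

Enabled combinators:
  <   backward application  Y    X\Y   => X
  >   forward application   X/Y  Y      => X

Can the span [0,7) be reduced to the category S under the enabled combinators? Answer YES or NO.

[0,7] S   <
  [0,5] N   >
    [0,1] "which" : N/PP
    [1,5] PP   >
      [1,3] PP/N   >
        [1,2] "city" : (PP/N)/S
        [2,3] "slowly" : S
      [3,5] N   <
        [3,4] "this" : N\S
        [4,5] "every" : N\(N\S)
  [5,7] S\N   <
    [5,6] "today" : N\NP
    [6,7] "some" : (S\N)\(N\NP)

YES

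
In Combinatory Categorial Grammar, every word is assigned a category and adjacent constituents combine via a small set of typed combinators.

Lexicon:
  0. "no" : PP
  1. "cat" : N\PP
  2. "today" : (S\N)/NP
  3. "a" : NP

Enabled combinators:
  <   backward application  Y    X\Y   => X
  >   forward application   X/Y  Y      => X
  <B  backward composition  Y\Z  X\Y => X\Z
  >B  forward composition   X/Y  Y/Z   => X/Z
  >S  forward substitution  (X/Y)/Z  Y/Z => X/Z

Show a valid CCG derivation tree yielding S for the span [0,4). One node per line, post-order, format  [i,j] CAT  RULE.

[0,1] PP  lex  "no"
[1,2] N\PP  lex  "cat"
[2,3] (S\N)/NP  lex  "today"
[3,4] NP  lex  "a"
[2,4] S\N  >  k=3
[1,4] S\PP  <B  k=2
[0,4] S  <  k=1

[0,4] S   <
  [0,1] "no" : PP
  [1,4] S\PP   <B
    [1,2] "cat" : N\PP
    [2,4] S\N   >
      [2,3] "today" : (S\N)/NP
      [3,4] "a" : NP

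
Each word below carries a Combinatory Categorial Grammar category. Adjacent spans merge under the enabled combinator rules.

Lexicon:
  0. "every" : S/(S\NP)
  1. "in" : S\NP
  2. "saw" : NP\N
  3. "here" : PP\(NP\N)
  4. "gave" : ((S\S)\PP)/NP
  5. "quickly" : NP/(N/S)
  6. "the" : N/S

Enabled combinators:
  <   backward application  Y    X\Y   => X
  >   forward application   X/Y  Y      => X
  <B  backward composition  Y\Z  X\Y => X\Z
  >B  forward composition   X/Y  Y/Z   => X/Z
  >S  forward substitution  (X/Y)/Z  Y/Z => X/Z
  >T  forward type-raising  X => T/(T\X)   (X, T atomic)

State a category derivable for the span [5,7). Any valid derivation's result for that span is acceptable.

[0,7] S   >
  [0,1] "every" : S/(S\NP)
  [1,7] S\NP   <B
    [1,2] "in" : S\NP
    [2,7] S\S   <
      [2,4] PP   <
        [2,3] "saw" : NP\N
        [3,4] "here" : PP\(NP\N)
      [4,7] (S\S)\PP   >
        [4,5] "gave" : ((S\S)\PP)/NP
        [5,7] NP   >
          [5,6] "quickly" : NP/(N/S)
          [6,7] "the" : N/S

NP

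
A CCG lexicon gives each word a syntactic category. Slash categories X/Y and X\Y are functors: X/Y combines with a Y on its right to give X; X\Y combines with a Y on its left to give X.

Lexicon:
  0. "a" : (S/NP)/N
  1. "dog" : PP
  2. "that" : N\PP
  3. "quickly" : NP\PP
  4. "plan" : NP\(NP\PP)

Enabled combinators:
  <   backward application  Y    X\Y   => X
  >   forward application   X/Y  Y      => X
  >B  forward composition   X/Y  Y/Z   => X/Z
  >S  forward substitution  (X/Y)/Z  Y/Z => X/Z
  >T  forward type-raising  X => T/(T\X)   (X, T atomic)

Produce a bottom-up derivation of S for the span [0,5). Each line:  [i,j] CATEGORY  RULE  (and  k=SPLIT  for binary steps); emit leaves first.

[0,5] S   >
  [0,3] S/NP   >
    [0,1] "a" : (S/NP)/N
    [1,3] N   <
      [1,2] "dog" : PP
      [2,3] "that" : N\PP
  [3,5] NP   <
    [3,4] "quickly" : NP\PP
    [4,5] "plan" : NP\(NP\PP)

[0,1] (S/NP)/N  lex  "a"
[1,2] PP  lex  "dog"
[2,3] N\PP  lex  "that"
[1,3] N  <  k=2
[0,3] S/NP  >  k=1
[3,4] NP\PP  lex  "quickly"
[4,5] NP\(NP\PP)  lex  "plan"
[3,5] NP  <  k=4
[0,5] S  >  k=3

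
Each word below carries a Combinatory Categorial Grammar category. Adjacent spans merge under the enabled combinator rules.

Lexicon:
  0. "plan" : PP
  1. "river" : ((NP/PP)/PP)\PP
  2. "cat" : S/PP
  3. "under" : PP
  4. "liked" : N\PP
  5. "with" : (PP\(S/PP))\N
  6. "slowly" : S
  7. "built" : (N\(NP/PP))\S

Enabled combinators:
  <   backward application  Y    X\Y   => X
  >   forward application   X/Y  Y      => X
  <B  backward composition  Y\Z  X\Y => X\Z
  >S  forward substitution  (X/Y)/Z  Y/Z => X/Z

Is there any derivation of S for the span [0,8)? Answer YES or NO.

NO

PP ((NP/PP)/PP)\PP S/PP PP N\PP (PP\(S/PP))\N S (N\(NP/PP))\S
CKY chart[0,8] = {N}; S ∉ chart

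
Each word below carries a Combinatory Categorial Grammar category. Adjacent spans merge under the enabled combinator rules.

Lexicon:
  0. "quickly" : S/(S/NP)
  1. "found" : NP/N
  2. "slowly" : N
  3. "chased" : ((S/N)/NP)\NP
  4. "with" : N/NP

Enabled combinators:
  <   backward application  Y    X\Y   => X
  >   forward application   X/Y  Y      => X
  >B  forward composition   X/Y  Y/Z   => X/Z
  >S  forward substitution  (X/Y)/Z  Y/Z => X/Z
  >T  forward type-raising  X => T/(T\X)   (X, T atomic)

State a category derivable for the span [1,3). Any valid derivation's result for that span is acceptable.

[0,5] S   >
  [0,1] "quickly" : S/(S/NP)
  [1,5] S/NP   >S
    [1,4] (S/N)/NP   <
      [1,3] NP   >
        [1,2] "found" : NP/N
        [2,3] "slowly" : N
      [3,4] "chased" : ((S/N)/NP)\NP
    [4,5] "with" : N/NP

NP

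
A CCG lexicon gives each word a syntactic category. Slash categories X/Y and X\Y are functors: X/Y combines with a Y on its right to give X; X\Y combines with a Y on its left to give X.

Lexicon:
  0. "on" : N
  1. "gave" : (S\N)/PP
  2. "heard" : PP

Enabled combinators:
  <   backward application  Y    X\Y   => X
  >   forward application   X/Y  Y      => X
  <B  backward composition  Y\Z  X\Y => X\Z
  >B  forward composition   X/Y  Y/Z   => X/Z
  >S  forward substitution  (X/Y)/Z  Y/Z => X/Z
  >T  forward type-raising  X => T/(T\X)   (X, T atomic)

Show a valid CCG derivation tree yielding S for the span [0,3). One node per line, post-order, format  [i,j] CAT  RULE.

[0,1] N  lex  "on"
[1,2] (S\N)/PP  lex  "gave"
[2,3] PP  lex  "heard"
[1,3] S\N  >  k=2
[0,3] S  <  k=1

[0,3] S   <
  [0,1] "on" : N
  [1,3] S\N   >
    [1,2] "gave" : (S\N)/PP
    [2,3] "heard" : PP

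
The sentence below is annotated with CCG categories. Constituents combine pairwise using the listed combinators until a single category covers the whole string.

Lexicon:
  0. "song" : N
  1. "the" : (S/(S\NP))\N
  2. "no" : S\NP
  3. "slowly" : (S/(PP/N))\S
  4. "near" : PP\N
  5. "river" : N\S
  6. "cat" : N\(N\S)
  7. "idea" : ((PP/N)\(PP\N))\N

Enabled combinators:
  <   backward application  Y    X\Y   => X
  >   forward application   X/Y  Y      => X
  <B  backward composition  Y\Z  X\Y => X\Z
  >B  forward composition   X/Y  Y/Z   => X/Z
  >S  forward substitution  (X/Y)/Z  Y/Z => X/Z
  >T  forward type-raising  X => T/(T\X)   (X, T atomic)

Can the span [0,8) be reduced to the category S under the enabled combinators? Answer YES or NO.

[0,8] S   >
  [0,4] S/(PP/N)   <
    [0,3] S   >
      [0,2] S/(S\NP)   <
        [0,1] "song" : N
        [1,2] "the" : (S/(S\NP))\N
      [2,3] "no" : S\NP
    [3,4] "slowly" : (S/(PP/N))\S
  [4,8] PP/N   <
    [4,5] "near" : PP\N
    [5,8] (PP/N)\(PP\N)   <
      [5,7] N   <
        [5,6] "river" : N\S
        [6,7] "cat" : N\(N\S)
      [7,8] "idea" : ((PP/N)\(PP\N))\N

YES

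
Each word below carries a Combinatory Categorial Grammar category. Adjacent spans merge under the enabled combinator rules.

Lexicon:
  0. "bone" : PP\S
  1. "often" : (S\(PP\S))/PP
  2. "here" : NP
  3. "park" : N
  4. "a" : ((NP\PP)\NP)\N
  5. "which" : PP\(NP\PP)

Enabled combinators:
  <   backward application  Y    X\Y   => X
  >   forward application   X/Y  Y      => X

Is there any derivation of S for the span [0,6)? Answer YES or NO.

[0,6] S   <
  [0,1] "bone" : PP\S
  [1,6] S\(PP\S)   >
    [1,2] "often" : (S\(PP\S))/PP
    [2,6] PP   <
      [2,5] NP\PP   <
        [2,3] "here" : NP
        [3,5] (NP\PP)\NP   <
          [3,4] "park" : N
          [4,5] "a" : ((NP\PP)\NP)\N
      [5,6] "which" : PP\(NP\PP)

YES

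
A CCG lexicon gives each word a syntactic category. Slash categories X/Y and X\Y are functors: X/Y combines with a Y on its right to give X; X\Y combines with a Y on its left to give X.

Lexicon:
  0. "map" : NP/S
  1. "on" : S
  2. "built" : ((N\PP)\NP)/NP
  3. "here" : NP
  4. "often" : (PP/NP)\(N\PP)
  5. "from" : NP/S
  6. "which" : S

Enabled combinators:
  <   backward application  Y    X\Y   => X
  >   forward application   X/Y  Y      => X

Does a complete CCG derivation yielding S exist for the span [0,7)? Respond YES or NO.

NO

NP/S S ((N\PP)\NP)/NP NP (PP/NP)\(N\PP) NP/S S
CKY chart[0,7] = {PP}; S ∉ chart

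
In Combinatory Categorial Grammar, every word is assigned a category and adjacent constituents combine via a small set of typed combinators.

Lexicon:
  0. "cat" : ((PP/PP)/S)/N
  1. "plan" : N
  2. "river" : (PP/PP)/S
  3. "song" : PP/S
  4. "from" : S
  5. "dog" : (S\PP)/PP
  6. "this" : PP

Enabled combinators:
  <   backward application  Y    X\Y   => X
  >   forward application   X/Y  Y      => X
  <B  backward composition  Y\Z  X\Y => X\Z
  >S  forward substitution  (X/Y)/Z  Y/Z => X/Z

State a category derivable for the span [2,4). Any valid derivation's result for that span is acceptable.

PP/S

[0,7] S   <
  [0,5] PP   >
    [0,4] PP/S   >S
      [0,2] (PP/PP)/S   >
        [0,1] "cat" : ((PP/PP)/S)/N
        [1,2] "plan" : N
      [2,4] PP/S   >S
        [2,3] "river" : (PP/PP)/S
        [3,4] "song" : PP/S
    [4,5] "from" : S
  [5,7] S\PP   >
    [5,6] "dog" : (S\PP)/PP
    [6,7] "this" : PP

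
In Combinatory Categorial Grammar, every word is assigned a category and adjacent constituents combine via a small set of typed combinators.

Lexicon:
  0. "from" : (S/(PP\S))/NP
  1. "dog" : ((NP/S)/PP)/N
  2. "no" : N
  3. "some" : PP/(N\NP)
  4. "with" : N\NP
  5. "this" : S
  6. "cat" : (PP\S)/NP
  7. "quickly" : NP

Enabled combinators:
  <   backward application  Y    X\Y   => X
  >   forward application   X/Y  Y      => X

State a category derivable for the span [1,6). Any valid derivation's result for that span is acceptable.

[0,8] S   >
  [0,6] S/(PP\S)   >
    [0,1] "from" : (S/(PP\S))/NP
    [1,6] NP   >
      [1,5] NP/S   >
        [1,3] (NP/S)/PP   >
          [1,2] "dog" : ((NP/S)/PP)/N
          [2,3] "no" : N
        [3,5] PP   >
          [3,4] "some" : PP/(N\NP)
          [4,5] "with" : N\NP
      [5,6] "this" : S
  [6,8] PP\S   >
    [6,7] "cat" : (PP\S)/NP
    [7,8] "quickly" : NP

NP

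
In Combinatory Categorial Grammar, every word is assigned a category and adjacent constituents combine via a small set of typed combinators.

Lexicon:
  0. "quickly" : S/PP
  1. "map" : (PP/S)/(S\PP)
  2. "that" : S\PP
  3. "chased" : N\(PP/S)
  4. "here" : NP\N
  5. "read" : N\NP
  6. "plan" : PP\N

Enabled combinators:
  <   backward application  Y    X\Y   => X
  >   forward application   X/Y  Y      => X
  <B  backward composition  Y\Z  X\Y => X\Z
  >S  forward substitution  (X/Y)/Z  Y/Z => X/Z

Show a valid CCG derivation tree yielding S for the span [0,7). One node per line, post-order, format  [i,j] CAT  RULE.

[0,7] S   >
  [0,1] "quickly" : S/PP
  [1,7] PP   <
    [1,5] NP   <
      [1,4] N   <
        [1,3] PP/S   >
          [1,2] "map" : (PP/S)/(S\PP)
          [2,3] "that" : S\PP
        [3,4] "chased" : N\(PP/S)
      [4,5] "here" : NP\N
    [5,7] PP\NP   <B
      [5,6] "read" : N\NP
      [6,7] "plan" : PP\N

[0,1] S/PP  lex  "quickly"
[1,2] (PP/S)/(S\PP)  lex  "map"
[2,3] S\PP  lex  "that"
[1,3] PP/S  >  k=2
[3,4] N\(PP/S)  lex  "chased"
[1,4] N  <  k=3
[4,5] NP\N  lex  "here"
[1,5] NP  <  k=4
[5,6] N\NP  lex  "read"
[6,7] PP\N  lex  "plan"
[5,7] PP\NP  <B  k=6
[1,7] PP  <  k=5
[0,7] S  >  k=1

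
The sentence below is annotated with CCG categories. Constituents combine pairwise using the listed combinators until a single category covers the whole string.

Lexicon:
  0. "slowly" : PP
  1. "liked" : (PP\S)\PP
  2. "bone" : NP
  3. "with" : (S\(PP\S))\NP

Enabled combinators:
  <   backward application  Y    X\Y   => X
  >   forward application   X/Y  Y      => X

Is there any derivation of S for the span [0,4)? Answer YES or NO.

YES

[0,4] S   <
  [0,2] PP\S   <
    [0,1] "slowly" : PP
    [1,2] "liked" : (PP\S)\PP
  [2,4] S\(PP\S)   <
    [2,3] "bone" : NP
    [3,4] "with" : (S\(PP\S))\NP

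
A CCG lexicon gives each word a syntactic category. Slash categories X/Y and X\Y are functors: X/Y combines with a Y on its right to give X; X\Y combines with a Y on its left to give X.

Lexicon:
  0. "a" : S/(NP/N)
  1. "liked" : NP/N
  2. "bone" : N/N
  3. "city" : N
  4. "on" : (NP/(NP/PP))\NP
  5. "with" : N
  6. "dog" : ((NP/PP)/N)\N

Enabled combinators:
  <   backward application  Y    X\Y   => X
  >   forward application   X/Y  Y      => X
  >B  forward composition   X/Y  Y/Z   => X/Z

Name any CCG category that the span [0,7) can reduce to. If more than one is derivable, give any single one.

S

[0,7] S   >
  [0,1] "a" : S/(NP/N)
  [1,7] NP/N   >B
    [1,5] NP/(NP/PP)   <
      [1,4] NP   >
        [1,3] NP/N   >B
          [1,2] "liked" : NP/N
          [2,3] "bone" : N/N
        [3,4] "city" : N
      [4,5] "on" : (NP/(NP/PP))\NP
    [5,7] (NP/PP)/N   <
      [5,6] "with" : N
      [6,7] "dog" : ((NP/PP)/N)\N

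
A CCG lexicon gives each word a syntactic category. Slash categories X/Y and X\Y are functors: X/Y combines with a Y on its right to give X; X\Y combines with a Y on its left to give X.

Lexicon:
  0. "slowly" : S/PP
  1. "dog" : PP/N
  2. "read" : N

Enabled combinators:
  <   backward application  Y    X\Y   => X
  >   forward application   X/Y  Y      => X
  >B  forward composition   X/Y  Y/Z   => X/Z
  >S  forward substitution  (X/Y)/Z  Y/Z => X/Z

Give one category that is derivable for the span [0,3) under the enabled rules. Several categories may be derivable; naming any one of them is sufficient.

[0,3] S   >
  [0,1] "slowly" : S/PP
  [1,3] PP   >
    [1,2] "dog" : PP/N
    [2,3] "read" : N

S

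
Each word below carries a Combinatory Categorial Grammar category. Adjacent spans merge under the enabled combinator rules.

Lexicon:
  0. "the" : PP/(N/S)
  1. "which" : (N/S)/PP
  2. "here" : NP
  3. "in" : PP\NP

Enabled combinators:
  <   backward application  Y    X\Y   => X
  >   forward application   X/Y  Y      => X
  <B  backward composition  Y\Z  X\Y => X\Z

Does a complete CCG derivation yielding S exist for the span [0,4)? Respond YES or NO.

PP/(N/S) (N/S)/PP NP PP\NP
CKY chart[0,4] = {PP}; S ∉ chart

NO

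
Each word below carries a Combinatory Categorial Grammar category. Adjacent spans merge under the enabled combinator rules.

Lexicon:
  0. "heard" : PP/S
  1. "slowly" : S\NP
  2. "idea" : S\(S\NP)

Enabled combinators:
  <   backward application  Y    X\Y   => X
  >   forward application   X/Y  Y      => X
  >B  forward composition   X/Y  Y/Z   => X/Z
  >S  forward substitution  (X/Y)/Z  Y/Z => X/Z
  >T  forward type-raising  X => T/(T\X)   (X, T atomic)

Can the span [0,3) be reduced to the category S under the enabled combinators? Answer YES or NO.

NO

PP/S S\NP S\(S\NP)
CKY chart[0,3] = {N/(N\PP), NP/(NP\PP), PP, PP/(PP\PP), PP/(S\S), S/(S\PP)}; S ∉ chart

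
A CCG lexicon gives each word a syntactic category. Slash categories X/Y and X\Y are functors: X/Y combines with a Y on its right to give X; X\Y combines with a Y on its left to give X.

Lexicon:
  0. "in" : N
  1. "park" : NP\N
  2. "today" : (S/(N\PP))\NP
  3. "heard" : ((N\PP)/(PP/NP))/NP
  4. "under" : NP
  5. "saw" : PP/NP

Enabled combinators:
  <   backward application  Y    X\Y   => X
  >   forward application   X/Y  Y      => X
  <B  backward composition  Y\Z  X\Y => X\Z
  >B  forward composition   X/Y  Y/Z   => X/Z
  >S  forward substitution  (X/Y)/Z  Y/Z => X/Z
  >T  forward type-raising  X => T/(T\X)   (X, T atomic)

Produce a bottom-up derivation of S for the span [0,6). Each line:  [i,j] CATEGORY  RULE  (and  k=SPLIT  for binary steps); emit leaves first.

[0,1] N  lex  "in"
[1,2] NP\N  lex  "park"
[0,2] NP  <  k=1
[2,3] (S/(N\PP))\NP  lex  "today"
[0,3] S/(N\PP)  <  k=2
[3,4] ((N\PP)/(PP/NP))/NP  lex  "heard"
[4,5] NP  lex  "under"
[3,5] (N\PP)/(PP/NP)  >  k=4
[5,6] PP/NP  lex  "saw"
[3,6] N\PP  >  k=5
[0,6] S  >  k=3

[0,6] S   >
  [0,3] S/(N\PP)   <
    [0,2] NP   <
      [0,1] "in" : N
      [1,2] "park" : NP\N
    [2,3] "today" : (S/(N\PP))\NP
  [3,6] N\PP   >
    [3,5] (N\PP)/(PP/NP)   >
      [3,4] "heard" : ((N\PP)/(PP/NP))/NP
      [4,5] "under" : NP
    [5,6] "saw" : PP/NP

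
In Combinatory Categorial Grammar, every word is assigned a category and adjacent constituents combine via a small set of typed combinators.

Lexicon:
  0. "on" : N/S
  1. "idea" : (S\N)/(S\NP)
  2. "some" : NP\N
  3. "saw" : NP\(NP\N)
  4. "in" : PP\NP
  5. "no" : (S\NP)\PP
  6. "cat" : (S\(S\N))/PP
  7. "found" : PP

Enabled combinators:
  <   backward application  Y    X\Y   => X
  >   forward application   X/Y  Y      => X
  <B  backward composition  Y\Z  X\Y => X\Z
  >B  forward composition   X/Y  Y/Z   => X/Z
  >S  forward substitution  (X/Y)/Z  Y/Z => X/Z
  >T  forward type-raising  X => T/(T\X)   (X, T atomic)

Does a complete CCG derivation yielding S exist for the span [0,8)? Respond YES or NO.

NO

N/S (S\N)/(S\NP) NP\N NP\(NP\N) PP\NP (S\NP)\PP (S\(S\N))/PP PP
CKY chart[0,8] = {N, N/(N\N), N/(S\S), NP/(NP\N), PP/(PP\N), S/(S\N)}; S ∉ chart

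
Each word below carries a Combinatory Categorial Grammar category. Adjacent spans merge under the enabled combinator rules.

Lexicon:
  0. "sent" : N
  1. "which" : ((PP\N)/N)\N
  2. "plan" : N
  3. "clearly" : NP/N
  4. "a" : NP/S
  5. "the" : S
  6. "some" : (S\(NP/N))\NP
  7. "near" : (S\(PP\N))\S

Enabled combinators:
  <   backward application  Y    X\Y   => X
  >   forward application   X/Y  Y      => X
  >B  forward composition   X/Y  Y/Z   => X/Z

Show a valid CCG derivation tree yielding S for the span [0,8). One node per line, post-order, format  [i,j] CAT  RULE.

[0,1] N  lex  "sent"
[1,2] ((PP\N)/N)\N  lex  "which"
[0,2] (PP\N)/N  <  k=1
[2,3] N  lex  "plan"
[0,3] PP\N  >  k=2
[3,4] NP/N  lex  "clearly"
[4,5] NP/S  lex  "a"
[5,6] S  lex  "the"
[4,6] NP  >  k=5
[6,7] (S\(NP/N))\NP  lex  "some"
[4,7] S\(NP/N)  <  k=6
[3,7] S  <  k=4
[7,8] (S\(PP\N))\S  lex  "near"
[3,8] S\(PP\N)  <  k=7
[0,8] S  <  k=3

[0,8] S   <
  [0,3] PP\N   >
    [0,2] (PP\N)/N   <
      [0,1] "sent" : N
      [1,2] "which" : ((PP\N)/N)\N
    [2,3] "plan" : N
  [3,8] S\(PP\N)   <
    [3,7] S   <
      [3,4] "clearly" : NP/N
      [4,7] S\(NP/N)   <
        [4,6] NP   >
          [4,5] "a" : NP/S
          [5,6] "the" : S
        [6,7] "some" : (S\(NP/N))\NP
    [7,8] "near" : (S\(PP\N))\S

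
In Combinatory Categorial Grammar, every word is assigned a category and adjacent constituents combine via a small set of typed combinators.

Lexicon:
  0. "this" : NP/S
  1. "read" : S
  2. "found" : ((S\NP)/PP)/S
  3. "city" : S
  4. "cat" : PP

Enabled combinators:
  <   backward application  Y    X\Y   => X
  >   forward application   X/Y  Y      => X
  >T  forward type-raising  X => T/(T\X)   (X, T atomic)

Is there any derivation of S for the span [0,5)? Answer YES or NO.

[0,5] S   <
  [0,2] NP   >
    [0,1] "this" : NP/S
    [1,2] "read" : S
  [2,5] S\NP   >
    [2,4] (S\NP)/PP   >
      [2,3] "found" : ((S\NP)/PP)/S
      [3,4] "city" : S
    [4,5] "cat" : PP

YES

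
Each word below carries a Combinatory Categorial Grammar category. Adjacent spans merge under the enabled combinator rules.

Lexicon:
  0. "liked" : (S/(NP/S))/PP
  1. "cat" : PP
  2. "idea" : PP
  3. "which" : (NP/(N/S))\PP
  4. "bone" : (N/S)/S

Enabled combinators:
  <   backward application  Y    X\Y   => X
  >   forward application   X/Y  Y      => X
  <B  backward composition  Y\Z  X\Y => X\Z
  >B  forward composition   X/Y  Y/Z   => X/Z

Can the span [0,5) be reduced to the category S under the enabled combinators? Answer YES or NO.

[0,5] S   >
  [0,2] S/(NP/S)   >
    [0,1] "liked" : (S/(NP/S))/PP
    [1,2] "cat" : PP
  [2,5] NP/S   >B
    [2,4] NP/(N/S)   <
      [2,3] "idea" : PP
      [3,4] "which" : (NP/(N/S))\PP
    [4,5] "bone" : (N/S)/S

YES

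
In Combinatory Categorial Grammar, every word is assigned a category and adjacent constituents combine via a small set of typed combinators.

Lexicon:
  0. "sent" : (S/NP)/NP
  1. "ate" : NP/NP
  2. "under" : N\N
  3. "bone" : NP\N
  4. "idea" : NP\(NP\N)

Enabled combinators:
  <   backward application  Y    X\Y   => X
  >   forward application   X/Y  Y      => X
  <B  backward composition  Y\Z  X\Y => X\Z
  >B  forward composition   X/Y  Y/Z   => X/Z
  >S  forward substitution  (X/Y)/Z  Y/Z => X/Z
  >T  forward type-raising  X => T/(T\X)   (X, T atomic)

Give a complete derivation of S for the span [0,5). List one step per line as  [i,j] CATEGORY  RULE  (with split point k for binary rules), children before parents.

[0,5] S   >
  [0,2] S/NP   >S
    [0,1] "sent" : (S/NP)/NP
    [1,2] "ate" : NP/NP
  [2,5] NP   <
    [2,4] NP\N   <B
      [2,3] "under" : N\N
      [3,4] "bone" : NP\N
    [4,5] "idea" : NP\(NP\N)

[0,1] (S/NP)/NP  lex  "sent"
[1,2] NP/NP  lex  "ate"
[0,2] S/NP  >S  k=1
[2,3] N\N  lex  "under"
[3,4] NP\N  lex  "bone"
[2,4] NP\N  <B  k=3
[4,5] NP\(NP\N)  lex  "idea"
[2,5] NP  <  k=4
[0,5] S  >  k=2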